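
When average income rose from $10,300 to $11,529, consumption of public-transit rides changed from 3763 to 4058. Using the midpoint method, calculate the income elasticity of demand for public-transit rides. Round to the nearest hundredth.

%ΔQ = (4058 − 3763)/[(3763+4058)/2] = 295/3910.5 ≈ 0.0754.
%ΔY = (11,529 − 10,300)/[(10,300+11,529)/2] = 1229/10914.5 ≈ 0.1126.
E_I = %ΔQ/%ΔY ≈ 0.67.
E_I ∈ (0,1): normal good (necessity).

0.67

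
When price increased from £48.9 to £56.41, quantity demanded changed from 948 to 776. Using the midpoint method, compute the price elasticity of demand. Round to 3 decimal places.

-1.399

%ΔQ = (776 − 948)/[(948 + 776)/2] = -172/862 ≈ -0.1995.
%ΔP = (56.41 − 48.9)/[(48.9 + 56.41)/2] = 7.51/52.655 ≈ 0.1426.
Arc elasticity E = %ΔQ/%ΔP ≈ -0.1995/0.1426 ≈ -1.399.
|E| > 1: demand is elastic over this range.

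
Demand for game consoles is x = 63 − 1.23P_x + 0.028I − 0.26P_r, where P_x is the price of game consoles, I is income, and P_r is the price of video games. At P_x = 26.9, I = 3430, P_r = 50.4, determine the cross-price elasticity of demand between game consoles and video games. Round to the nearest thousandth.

x = 63 − 1.23(26.9) + 0.028(3430) − 0.26(50.4) = 63 − 33.087 + 96.04 − 13.104 = 112.849.
∂x/∂P_r = −0.26, so E_xy = -0.26·(50.4/112.849) ≈ -0.116.
E_xy < 0: the goods are complements.

-0.116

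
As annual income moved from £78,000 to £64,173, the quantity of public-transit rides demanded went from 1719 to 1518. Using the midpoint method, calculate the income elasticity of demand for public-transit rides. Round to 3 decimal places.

%ΔQ = (1518 − 1719)/[(1719+1518)/2] = -201/1618.5 ≈ -0.1242.
%ΔI = (64,173 − 78,000)/[(78,000+64,173)/2] = -13827/71086.5 ≈ -0.1945.
E_I = %ΔQ/%ΔI ≈ 0.638.
E_I ∈ (0,1): normal good (necessity).

0.638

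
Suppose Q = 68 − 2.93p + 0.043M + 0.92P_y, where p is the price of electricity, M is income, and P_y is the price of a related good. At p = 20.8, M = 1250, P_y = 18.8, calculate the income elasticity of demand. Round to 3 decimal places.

0.688

Evaluating quantity at (p, M, P_y) gives Q = 68 − 2.93(20.8) + 0.043(1250) + 0.92(18.8) = 68 − 60.944 + 53.75 + 17.296 = 78.102.
∂Q/∂M = +0.043, so E_I = 0.043·(1250/78.102) ≈ 0.688.
E_I ∈ (0,1): normal good (necessity).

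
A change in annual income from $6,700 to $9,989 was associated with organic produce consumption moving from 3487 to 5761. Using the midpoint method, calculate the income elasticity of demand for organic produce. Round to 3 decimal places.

%ΔQ = (5761 − 3487)/[(3487+5761)/2] = 2274/4624 ≈ 0.4918.
%ΔI = (9,989 − 6,700)/[(6,700+9,989)/2] = 3289/8344.5 ≈ 0.3942.
E_I = %ΔQ/%ΔI ≈ 1.248.
E_I > 1: normal good (luxury).

1.248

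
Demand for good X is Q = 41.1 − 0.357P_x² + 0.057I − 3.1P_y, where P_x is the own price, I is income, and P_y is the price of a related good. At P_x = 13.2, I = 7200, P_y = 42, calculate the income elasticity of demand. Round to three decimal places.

Substituting, Q = 41.1 − 0.357(13.2)² + 0.057(7200) − 3.1(42) = 41.1 − 62.2037 + 410.4 − 130.2 = 259.0963.
∂Q/∂I = +0.057, so E_I = 0.057·(7200/259.0963) ≈ 1.584.
E_I > 1: normal good (luxury).

1.584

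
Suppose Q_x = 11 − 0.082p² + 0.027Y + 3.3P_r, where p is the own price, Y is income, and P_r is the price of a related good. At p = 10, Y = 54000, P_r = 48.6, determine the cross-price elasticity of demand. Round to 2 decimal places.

0.10

At the given point, Q_x = 11 − 0.082(10)² + 0.027(54000) + 3.3(48.6) = 11 − 8.2 + 1458 + 160.38 = 1621.18.
∂Q_x/∂P_r = +3.3, so E_xy = 3.3·(48.6/1621.18) ≈ 0.10.
E_xy > 0: the goods are substitutes.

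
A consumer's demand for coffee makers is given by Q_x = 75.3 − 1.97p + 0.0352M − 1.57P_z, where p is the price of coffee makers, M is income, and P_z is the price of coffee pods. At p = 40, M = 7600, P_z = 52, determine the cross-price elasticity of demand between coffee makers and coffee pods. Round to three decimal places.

Q_x = 75.3 − 1.97(40) + 0.0352(7600) − 1.57(52) = 75.3 − 78.8 + 267.52 − 81.64 = 182.38.
∂Q_x/∂P_z = −1.57, so E_xy = -1.57·(52/182.38) ≈ -0.448.
E_xy < 0: the goods are complements.

-0.448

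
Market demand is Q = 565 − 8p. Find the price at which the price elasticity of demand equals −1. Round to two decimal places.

35.31

For linear demand Q = a − bp, E = −bp/(a − bp). |E| = 1 ⇒ bp = a − bp ⇒ p = a/(2b).
p = 565/(2·8) ≈ 35.31.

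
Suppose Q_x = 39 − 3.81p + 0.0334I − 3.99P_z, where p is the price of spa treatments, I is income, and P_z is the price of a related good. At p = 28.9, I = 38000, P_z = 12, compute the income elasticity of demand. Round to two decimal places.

1.10

Evaluating quantity at (p, I, P_z) gives Q_x = 39 − 3.81(28.9) + 0.0334(38000) − 3.99(12) = 39 − 110.109 + 1269.2 − 47.88 = 1150.211.
∂Q_x/∂I = +0.0334, so E_I = 0.0334·(38000/1150.211) ≈ 1.10.
E_I > 1: normal good (luxury).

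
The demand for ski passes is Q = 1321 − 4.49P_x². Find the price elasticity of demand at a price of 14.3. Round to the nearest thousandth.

-4.558

At P_x = 14.3, Q = 402.8399.
dQ/dP_x = −2·4.49·P_x = −128.414.
Point elasticity E = (dQ/dP_x)·(P_x/Q) = -128.414 × 14.3/402.8399 ≈ -4.558.
|E| > 1, so demand is elastic at this price.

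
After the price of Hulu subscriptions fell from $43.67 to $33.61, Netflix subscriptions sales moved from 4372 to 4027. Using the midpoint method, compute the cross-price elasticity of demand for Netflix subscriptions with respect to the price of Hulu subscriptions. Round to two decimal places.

0.32

%ΔQ_x = (4027 − 4372)/[(4372+4027)/2] = -345/4199.5 ≈ -0.0822.
%ΔP_y = (33.61 − 43.67)/[(43.67+33.61)/2] ≈ -0.2604.
E_xy = -0.0822/-0.2604 ≈ 0.32.
E_xy > 0, so Netflix subscriptions and Hulu subscriptions are substitutes.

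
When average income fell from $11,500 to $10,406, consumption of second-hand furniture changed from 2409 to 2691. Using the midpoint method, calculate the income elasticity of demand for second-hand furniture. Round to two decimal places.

%ΔQ = (2691 − 2409)/[(2409+2691)/2] = 282/2550 ≈ 0.1106.
%ΔM = (10,406 − 11,500)/[(11,500+10,406)/2] = -1094/10953 ≈ -0.0999.
E_I = %ΔQ/%ΔM ≈ -1.11.
E_I < 0: inferior good.

-1.11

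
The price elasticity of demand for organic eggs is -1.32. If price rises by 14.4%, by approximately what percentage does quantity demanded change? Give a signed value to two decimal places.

-19.01

%ΔQ ≈ E × %ΔP = (-1.32) × (14.4%) ≈ -19.01%.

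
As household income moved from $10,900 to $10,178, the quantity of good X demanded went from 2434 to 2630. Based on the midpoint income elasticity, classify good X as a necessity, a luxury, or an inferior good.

inferior

%ΔQ = (2630 − 2434)/[(2434+2630)/2] = 196/2532 ≈ 0.0774.
%ΔM = (10,178 − 10,900)/[(10,900+10,178)/2] = -722/10539 ≈ -0.0685.
E_I = %ΔQ/%ΔM ≈ -1.130.
E_I < 0: inferior good.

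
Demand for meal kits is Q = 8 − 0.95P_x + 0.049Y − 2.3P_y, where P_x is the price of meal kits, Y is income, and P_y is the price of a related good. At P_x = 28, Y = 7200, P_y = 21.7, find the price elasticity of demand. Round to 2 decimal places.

-0.09

First evaluate Q: 8 − 0.95(28) + 0.049(7200) − 2.3(21.7) = 8 − 26.6 + 352.8 − 49.91 = 284.29.
∂Q/∂P_x = −0.95, so E_p = (−0.95)·(28/284.29) ≈ -0.09.
|E_p| < 1: demand is inelastic.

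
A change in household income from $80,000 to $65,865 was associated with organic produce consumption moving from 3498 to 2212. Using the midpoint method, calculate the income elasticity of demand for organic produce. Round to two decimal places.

%ΔQ = (2212 − 3498)/[(3498+2212)/2] = -1286/2855 ≈ -0.4504.
%ΔI = (65,865 − 80,000)/[(80,000+65,865)/2] = -14135/72932.5 ≈ -0.1938.
E_I = %ΔQ/%ΔI ≈ 2.32.
E_I > 1: normal good (luxury).

2.32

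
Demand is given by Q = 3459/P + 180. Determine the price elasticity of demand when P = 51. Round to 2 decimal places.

At P = 51, Q = 247.8235.
dQ/dP = −3459/P² = −1.3299.
Point elasticity E = (dQ/dP)·(P/Q) = -1.3299 × 51/247.8235 ≈ -0.27.
|E| < 1, so demand is inelastic at this price.

-0.27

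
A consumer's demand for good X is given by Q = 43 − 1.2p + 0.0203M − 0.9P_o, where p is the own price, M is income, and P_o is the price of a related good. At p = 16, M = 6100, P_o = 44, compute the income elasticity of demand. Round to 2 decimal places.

Substituting, Q = 43 − 1.2(16) + 0.0203(6100) − 0.9(44) = 43 − 19.2 + 123.83 − 39.6 = 108.03.
∂Q/∂M = +0.0203, so E_I = 0.0203·(6100/108.03) ≈ 1.15.
E_I > 1: normal good (luxury).

1.15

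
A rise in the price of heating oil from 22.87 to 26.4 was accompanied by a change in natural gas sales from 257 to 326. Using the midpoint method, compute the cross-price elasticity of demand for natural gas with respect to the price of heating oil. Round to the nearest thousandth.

%ΔQ_x = (326 − 257)/[(257+326)/2] = 69/291.5 ≈ 0.2367.
%ΔP_y = (26.4 − 22.87)/[(22.87+26.4)/2] ≈ 0.1433.
E_xy = 0.2367/0.1433 ≈ 1.652.
E_xy > 0, so natural gas and heating oil are substitutes.

1.652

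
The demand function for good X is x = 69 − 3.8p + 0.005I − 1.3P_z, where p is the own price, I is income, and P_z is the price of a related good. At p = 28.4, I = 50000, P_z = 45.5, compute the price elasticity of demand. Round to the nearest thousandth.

At the given point, x = 69 − 3.8(28.4) + 0.005(50000) − 1.3(45.5) = 69 − 107.92 + 250 − 59.15 = 151.93.
∂x/∂p = −3.8, so E_p = (−3.8)·(28.4/151.93) ≈ -0.710.
|E_p| < 1: demand is inelastic.

-0.710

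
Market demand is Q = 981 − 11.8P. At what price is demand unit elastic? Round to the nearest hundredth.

41.57

For linear demand Q = a − bP, E = −bP/(a − bP). |E| = 1 ⇒ bP = a − bP ⇒ P = a/(2b).
P = 981/(2·11.8) ≈ 41.57.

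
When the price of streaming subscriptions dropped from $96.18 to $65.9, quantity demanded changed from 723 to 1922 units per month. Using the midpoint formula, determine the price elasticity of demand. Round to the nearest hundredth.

%Δq = (1922 − 723)/[(723 + 1922)/2] = 1199/1322.5 ≈ 0.9066.
%Δp = (65.9 − 96.18)/[(96.18 + 65.9)/2] = -30.28/81.04 ≈ -0.3736.
Arc elasticity E = %Δq/%Δp ≈ 0.9066/-0.3736 ≈ -2.43.
|E| > 1: demand is elastic over this range.

-2.43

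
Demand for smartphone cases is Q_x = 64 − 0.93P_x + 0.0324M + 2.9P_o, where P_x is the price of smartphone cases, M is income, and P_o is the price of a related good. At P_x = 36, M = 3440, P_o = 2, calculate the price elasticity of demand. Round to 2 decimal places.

-0.23

At the given point, Q_x = 64 − 0.93(36) + 0.0324(3440) + 2.9(2) = 64 − 33.48 + 111.456 + 5.8 = 147.776.
∂Q_x/∂P_x = −0.93, so E_p = (−0.93)·(36/147.776) ≈ -0.23.
|E_p| < 1: demand is inelastic.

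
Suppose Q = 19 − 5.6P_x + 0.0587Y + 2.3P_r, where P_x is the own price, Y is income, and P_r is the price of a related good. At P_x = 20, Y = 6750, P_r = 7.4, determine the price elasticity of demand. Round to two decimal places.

Substituting, Q = 19 − 5.6(20) + 0.0587(6750) + 2.3(7.4) = 19 − 112 + 396.225 + 17.02 = 320.245.
∂Q/∂P_x = −5.6, so E_p = (−5.6)·(20/320.245) ≈ -0.35.
|E_p| < 1: demand is inelastic.

-0.35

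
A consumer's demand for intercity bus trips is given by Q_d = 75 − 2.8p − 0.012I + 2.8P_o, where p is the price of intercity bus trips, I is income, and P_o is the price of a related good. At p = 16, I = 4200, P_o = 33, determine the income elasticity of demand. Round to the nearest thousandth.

-0.698

Q_d = 75 − 2.8(16) − 0.012(4200) + 2.8(33) = 75 − 44.8 − 50.4 + 92.4 = 72.2.
∂Q_d/∂I = −0.012, so E_I = -0.012·(4200/72.2) ≈ -0.698.
E_I < 0: inferior good.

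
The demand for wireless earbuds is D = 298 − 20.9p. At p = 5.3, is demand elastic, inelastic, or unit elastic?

inelastic

At p = 5.3, D = 187.23.
dD/dp = −20.9.
Point elasticity E = (dD/dp)·(p/D) = -20.9 × 5.3/187.23 ≈ -0.592.
|E| ≈ 0.592 < 1, so demand is inelastic.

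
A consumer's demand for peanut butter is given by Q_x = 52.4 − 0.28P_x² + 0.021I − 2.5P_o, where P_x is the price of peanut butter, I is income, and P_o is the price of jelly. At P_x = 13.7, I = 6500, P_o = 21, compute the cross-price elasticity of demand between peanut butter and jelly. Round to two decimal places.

Substituting, Q_x = 52.4 − 0.28(13.7)² + 0.021(6500) − 2.5(21) = 52.4 − 52.5532 + 136.5 − 52.5 = 83.8468.
∂Q_x/∂P_o = −2.5, so E_xy = -2.5·(21/83.8468) ≈ -0.63.
E_xy < 0: the goods are complements.

-0.63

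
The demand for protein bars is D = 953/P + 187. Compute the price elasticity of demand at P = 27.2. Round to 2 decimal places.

At P = 27.2, D = 222.0368.
dD/dP = −953/P² = −1.2881.
Point elasticity E = (dD/dP)·(P/D) = -1.2881 × 27.2/222.0368 ≈ -0.16.
|E| < 1, so demand is inelastic at this price.

-0.16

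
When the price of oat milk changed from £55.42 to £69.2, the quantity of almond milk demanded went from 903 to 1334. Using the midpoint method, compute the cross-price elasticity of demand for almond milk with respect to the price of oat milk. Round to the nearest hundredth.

1.74

%ΔQ_x = (1334 − 903)/[(903+1334)/2] = 431/1118.5 ≈ 0.3853.
%ΔP_y = (69.2 − 55.42)/[(55.42+69.2)/2] ≈ 0.2212.
E_xy = 0.3853/0.2212 ≈ 1.74.
E_xy > 0, so almond milk and oat milk are substitutes.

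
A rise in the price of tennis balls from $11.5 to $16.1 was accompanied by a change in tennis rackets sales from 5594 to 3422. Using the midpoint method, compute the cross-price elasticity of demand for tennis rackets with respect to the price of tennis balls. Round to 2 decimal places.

%ΔQ_x = (3422 − 5594)/[(5594+3422)/2] = -2172/4508 ≈ -0.4818.
%ΔP_y = (16.1 − 11.5)/[(11.5+16.1)/2] ≈ 0.3333.
E_xy = -0.4818/0.3333 ≈ -1.45.
E_xy < 0, so tennis rackets and tennis balls are complements.

-1.45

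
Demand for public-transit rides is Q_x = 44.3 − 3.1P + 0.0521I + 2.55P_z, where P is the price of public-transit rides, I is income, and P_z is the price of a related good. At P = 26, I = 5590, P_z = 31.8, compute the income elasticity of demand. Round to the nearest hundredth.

First evaluate Q_x: 44.3 − 3.1(26) + 0.0521(5590) + 2.55(31.8) = 44.3 − 80.6 + 291.239 + 81.09 = 336.029.
∂Q_x/∂I = +0.0521, so E_I = 0.0521·(5590/336.029) ≈ 0.87.
E_I ∈ (0,1): normal good (necessity).

0.87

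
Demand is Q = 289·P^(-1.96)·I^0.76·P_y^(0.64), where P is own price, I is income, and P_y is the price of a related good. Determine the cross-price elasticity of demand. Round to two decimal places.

0.64

For a Cobb–Douglas (constant-elasticity) form Q = A·P_y^α·…, the elasticity with respect to P_y equals the exponent α at every point.
Here the exponent on P_y is 0.64, so the cross-price elasticity of demand is 0.64.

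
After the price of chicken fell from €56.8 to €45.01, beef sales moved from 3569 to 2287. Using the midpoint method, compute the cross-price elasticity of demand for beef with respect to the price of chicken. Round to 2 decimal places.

1.89

%ΔQ_x = (2287 − 3569)/[(3569+2287)/2] = -1282/2928 ≈ -0.4378.
%ΔP_y = (45.01 − 56.8)/[(56.8+45.01)/2] ≈ -0.2316.
E_xy = -0.4378/-0.2316 ≈ 1.89.
E_xy > 0, so beef and chicken are substitutes.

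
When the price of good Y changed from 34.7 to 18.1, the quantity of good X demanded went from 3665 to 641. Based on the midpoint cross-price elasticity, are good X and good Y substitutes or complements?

%ΔQ_x = (641 − 3665)/[(3665+641)/2] = -3024/2153 ≈ -1.4046.
%ΔP_y = (18.1 − 34.7)/[(34.7+18.1)/2] ≈ -0.6288.
E_xy = -1.4046/-0.6288 ≈ 2.234.
E_xy > 0, so the goods are substitutes.

substitutes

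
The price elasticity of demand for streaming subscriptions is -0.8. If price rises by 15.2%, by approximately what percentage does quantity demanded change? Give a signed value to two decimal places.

%ΔQ ≈ E × %ΔP = (-0.8) × (15.2%) = -12.16%.

-12.16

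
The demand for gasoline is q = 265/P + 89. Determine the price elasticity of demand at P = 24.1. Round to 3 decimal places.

At P = 24.1, q = 99.9959.
dq/dP = −265/P² = −0.4563.
Point elasticity E = (dq/dP)·(P/q) = -0.4563 × 24.1/99.9959 ≈ -0.110.
|E| < 1, so demand is inelastic at this price.

-0.110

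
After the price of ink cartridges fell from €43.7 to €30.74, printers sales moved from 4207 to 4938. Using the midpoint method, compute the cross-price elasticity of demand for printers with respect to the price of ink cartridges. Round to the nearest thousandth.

-0.459

%ΔQ_x = (4938 − 4207)/[(4207+4938)/2] = 731/4572.5 ≈ 0.1599.
%ΔP_y = (30.74 − 43.7)/[(43.7+30.74)/2] ≈ -0.3482.
E_xy = 0.1599/-0.3482 ≈ -0.459.
E_xy < 0, so printers and ink cartridges are complements.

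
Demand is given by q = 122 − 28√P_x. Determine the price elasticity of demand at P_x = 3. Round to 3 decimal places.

At P_x = 3, q = 73.5026.
dq/dP_x = −28/(2√P_x) = −28/(2·1.7321).
Point elasticity E = (dq/dP_x)·(P_x/q) = -8.0829 × 3/73.5026 ≈ -0.330.
|E| < 1, so demand is inelastic at this price.

-0.330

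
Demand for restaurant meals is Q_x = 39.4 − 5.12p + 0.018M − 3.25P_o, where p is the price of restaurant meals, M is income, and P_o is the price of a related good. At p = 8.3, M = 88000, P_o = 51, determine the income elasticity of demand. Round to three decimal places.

1.119

Q_x = 39.4 − 5.12(8.3) + 0.018(88000) − 3.25(51) = 39.4 − 42.496 + 1584 − 165.75 = 1415.154.
∂Q_x/∂M = +0.018, so E_I = 0.018·(88000/1415.154) ≈ 1.119.
E_I > 1: normal good (luxury).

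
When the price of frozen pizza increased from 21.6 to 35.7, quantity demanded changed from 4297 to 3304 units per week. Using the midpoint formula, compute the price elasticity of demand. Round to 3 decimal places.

-0.531

%ΔQ = (3304 − 4297)/[(4297 + 3304)/2] = -993/3800.5 ≈ -0.2613.
%ΔP = (35.7 − 21.6)/[(21.6 + 35.7)/2] = 14.1/28.65 ≈ 0.4921.
Arc elasticity E = %ΔQ/%ΔP ≈ -0.2613/0.4921 ≈ -0.531.
|E| < 1: demand is inelastic over this range.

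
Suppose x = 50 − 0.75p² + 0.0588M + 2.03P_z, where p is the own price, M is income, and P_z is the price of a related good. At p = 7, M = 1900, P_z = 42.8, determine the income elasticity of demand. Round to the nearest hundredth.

0.53

x = 50 − 0.75(7)² + 0.0588(1900) + 2.03(42.8) = 50 − 36.75 + 111.72 + 86.884 = 211.854.
∂x/∂M = +0.0588, so E_I = 0.0588·(1900/211.854) ≈ 0.53.
E_I ∈ (0,1): normal good (necessity).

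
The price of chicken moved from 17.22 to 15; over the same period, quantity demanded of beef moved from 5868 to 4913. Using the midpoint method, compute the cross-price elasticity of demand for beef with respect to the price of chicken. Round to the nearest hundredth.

%ΔQ_x = (4913 − 5868)/[(5868+4913)/2] = -955/5390.5 ≈ -0.1772.
%ΔP_y = (15 − 17.22)/[(17.22+15)/2] ≈ -0.1378.
E_xy = -0.1772/-0.1378 ≈ 1.29.
E_xy > 0, so beef and chicken are substitutes.

1.29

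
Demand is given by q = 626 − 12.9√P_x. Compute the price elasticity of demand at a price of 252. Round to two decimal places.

At P_x = 252, q = 421.2188.
dq/dP_x = −12.9/(2√P_x) = −12.9/(2·15.8745).
Point elasticity E = (dq/dP_x)·(P_x/q) = -0.4063 × 252/421.2188 ≈ -0.24.
|E| < 1, so demand is inelastic at this price.

-0.24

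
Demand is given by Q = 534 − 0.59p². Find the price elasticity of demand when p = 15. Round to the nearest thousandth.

At p = 15, Q = 401.25.
dQ/dp = −2·0.59·p = −17.7.
Point elasticity E = (dQ/dp)·(p/Q) = -17.7 × 15/401.25 ≈ -0.662.
|E| < 1, so demand is inelastic at this price.

-0.662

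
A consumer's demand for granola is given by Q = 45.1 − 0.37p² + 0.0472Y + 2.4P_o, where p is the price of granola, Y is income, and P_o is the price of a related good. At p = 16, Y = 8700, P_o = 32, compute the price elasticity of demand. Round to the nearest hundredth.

-0.43

Substituting, Q = 45.1 − 0.37(16)² + 0.0472(8700) + 2.4(32) = 45.1 − 94.72 + 410.64 + 76.8 = 437.82.
∂Q/∂p = −2·0.37·p = -11.84, so E_p = -11.84·(16/437.82) ≈ -0.43.
|E_p| < 1: demand is inelastic.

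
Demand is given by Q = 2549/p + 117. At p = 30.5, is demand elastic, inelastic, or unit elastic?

At p = 30.5, Q = 200.5738.
dQ/dp = −2549/p² = −2.7401.
Point elasticity E = (dQ/dp)·(p/Q) = -2.7401 × 30.5/200.5738 ≈ -0.417.
|E| ≈ 0.417 < 1, so demand is inelastic.

inelastic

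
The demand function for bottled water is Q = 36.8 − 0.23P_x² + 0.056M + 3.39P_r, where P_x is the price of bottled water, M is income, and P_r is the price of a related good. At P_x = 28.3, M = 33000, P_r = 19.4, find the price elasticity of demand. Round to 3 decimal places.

Substituting, Q = 36.8 − 0.23(28.3)² + 0.056(33000) + 3.39(19.4) = 36.8 − 184.2047 + 1848 + 65.766 = 1766.3613.
∂Q/∂P_x = −2·0.23·P_x = -13.018, so E_p = -13.018·(28.3/1766.3613) ≈ -0.209.
|E_p| < 1: demand is inelastic.

-0.209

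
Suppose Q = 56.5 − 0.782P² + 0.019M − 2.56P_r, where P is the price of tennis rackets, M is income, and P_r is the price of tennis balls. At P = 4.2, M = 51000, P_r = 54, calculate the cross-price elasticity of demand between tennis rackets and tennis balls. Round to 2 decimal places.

First evaluate Q: 56.5 − 0.782(4.2)² + 0.019(51000) − 2.56(54) = 56.5 − 13.7945 + 969 − 138.24 = 873.4655.
∂Q/∂P_r = −2.56, so E_xy = -2.56·(54/873.4655) ≈ -0.16.
E_xy < 0: the goods are complements.

-0.16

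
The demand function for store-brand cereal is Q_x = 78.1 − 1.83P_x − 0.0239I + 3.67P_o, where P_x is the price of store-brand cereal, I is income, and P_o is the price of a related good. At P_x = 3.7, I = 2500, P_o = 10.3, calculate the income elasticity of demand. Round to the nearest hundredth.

First evaluate Q_x: 78.1 − 1.83(3.7) − 0.0239(2500) + 3.67(10.3) = 78.1 − 6.771 − 59.75 + 37.801 = 49.38.
∂Q_x/∂I = −0.0239, so E_I = -0.0239·(2500/49.38) ≈ -1.21.
E_I < 0: inferior good.

-1.21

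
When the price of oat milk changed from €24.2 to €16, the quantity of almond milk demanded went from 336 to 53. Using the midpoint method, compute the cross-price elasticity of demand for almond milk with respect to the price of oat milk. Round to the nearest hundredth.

3.57

%ΔQ_x = (53 − 336)/[(336+53)/2] = -283/194.5 ≈ -1.4550.
%ΔP_y = (16 − 24.2)/[(24.2+16)/2] ≈ -0.4080.
E_xy = -1.4550/-0.4080 ≈ 3.57.
E_xy > 0, so almond milk and oat milk are substitutes.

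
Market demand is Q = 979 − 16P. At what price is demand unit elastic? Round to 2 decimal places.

For linear demand Q = a − bP, E = −bP/(a − bP). |E| = 1 ⇒ bP = a − bP ⇒ P = a/(2b).
P = 979/(2·16) ≈ 30.59.

30.59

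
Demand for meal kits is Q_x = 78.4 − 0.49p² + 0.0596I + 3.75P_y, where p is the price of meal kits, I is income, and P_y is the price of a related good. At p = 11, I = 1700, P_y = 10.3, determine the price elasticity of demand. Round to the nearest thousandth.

-0.746

At the given point, Q_x = 78.4 − 0.49(11)² + 0.0596(1700) + 3.75(10.3) = 78.4 − 59.29 + 101.32 + 38.625 = 159.055.
∂Q_x/∂p = −2·0.49·p = -10.78, so E_p = -10.78·(11/159.055) ≈ -0.746.
|E_p| < 1: demand is inelastic.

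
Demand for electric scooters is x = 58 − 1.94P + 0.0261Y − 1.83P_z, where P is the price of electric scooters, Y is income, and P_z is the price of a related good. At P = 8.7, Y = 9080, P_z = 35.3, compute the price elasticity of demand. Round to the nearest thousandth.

x = 58 − 1.94(8.7) + 0.0261(9080) − 1.83(35.3) = 58 − 16.878 + 236.988 − 64.599 = 213.511.
∂x/∂P = −1.94, so E_p = (−1.94)·(8.7/213.511) ≈ -0.079.
|E_p| < 1: demand is inelastic.

-0.079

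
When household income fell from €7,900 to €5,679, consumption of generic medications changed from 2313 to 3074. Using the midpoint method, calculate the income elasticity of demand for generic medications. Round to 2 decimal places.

%ΔQ = (3074 − 2313)/[(2313+3074)/2] = 761/2693.5 ≈ 0.2825.
%ΔI = (5,679 − 7,900)/[(7,900+5,679)/2] = -2221/6789.5 ≈ -0.3271.
E_I = %ΔQ/%ΔI ≈ -0.86.
E_I < 0: inferior good.

-0.86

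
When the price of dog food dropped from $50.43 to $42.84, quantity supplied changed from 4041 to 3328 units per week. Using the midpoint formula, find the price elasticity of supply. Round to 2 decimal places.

1.19

%ΔQ = (3328 − 4041)/[(4041 + 3328)/2] = -713/3684.5 ≈ -0.1935.
%ΔP = (42.84 − 50.43)/[(50.43 + 42.84)/2] = -7.59/46.635 ≈ -0.1628.
Arc elasticity E = %ΔQ/%ΔP ≈ -0.1935/-0.1628 ≈ 1.19.
|E| > 1: supply is elastic over this range.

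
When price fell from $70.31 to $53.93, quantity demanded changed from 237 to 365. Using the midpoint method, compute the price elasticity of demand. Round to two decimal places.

%ΔQ = (365 − 237)/[(237 + 365)/2] = 128/301 ≈ 0.4252.
%ΔP = (53.93 − 70.31)/[(70.31 + 53.93)/2] = -16.38/62.12 ≈ -0.2637.
Arc elasticity E = %ΔQ/%ΔP ≈ 0.4252/-0.2637 ≈ -1.61.
|E| > 1: demand is elastic over this range.

-1.61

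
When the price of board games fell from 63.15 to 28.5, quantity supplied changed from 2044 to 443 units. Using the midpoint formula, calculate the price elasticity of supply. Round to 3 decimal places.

1.703

%ΔQ = (443 − 2044)/[(2044 + 443)/2] = -1601/1243.5 ≈ -1.2875.
%ΔP = (28.5 − 63.15)/[(63.15 + 28.5)/2] = -34.65/45.825 ≈ -0.7561.
Arc elasticity E = %ΔQ/%ΔP ≈ -1.2875/-0.7561 ≈ 1.703.
|E| > 1: supply is elastic over this range.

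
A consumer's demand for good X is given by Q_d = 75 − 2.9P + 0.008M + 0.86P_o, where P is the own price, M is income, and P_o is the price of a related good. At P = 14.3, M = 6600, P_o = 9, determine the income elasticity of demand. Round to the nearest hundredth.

Substituting, Q_d = 75 − 2.9(14.3) + 0.008(6600) + 0.86(9) = 75 − 41.47 + 52.8 + 7.74 = 94.07.
∂Q_d/∂M = +0.008, so E_I = 0.008·(6600/94.07) ≈ 0.56.
E_I ∈ (0,1): normal good (necessity).

0.56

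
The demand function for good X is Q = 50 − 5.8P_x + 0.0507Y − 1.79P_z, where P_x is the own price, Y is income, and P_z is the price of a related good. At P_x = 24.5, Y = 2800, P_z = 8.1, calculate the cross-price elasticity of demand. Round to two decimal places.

Evaluating quantity at (P_x, Y, P_z) gives Q = 50 − 5.8(24.5) + 0.0507(2800) − 1.79(8.1) = 50 − 142.1 + 141.96 − 14.499 = 35.361.
∂Q/∂P_z = −1.79, so E_xy = -1.79·(8.1/35.361) ≈ -0.41.
E_xy < 0: the goods are complements.

-0.41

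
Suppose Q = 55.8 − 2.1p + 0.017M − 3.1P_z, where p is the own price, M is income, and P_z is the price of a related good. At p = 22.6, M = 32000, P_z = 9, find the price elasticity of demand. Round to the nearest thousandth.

-0.090

Evaluating quantity at (p, M, P_z) gives Q = 55.8 − 2.1(22.6) + 0.017(32000) − 3.1(9) = 55.8 − 47.46 + 544 − 27.9 = 524.44.
∂Q/∂p = −2.1, so E_p = (−2.1)·(22.6/524.44) ≈ -0.090.
|E_p| < 1: demand is inelastic.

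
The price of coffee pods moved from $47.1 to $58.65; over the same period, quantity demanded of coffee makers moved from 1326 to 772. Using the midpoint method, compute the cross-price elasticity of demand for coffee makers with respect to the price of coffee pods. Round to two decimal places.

%ΔQ_x = (772 − 1326)/[(1326+772)/2] = -554/1049 ≈ -0.5281.
%ΔP_y = (58.65 − 47.1)/[(47.1+58.65)/2] ≈ 0.2184.
E_xy = -0.5281/0.2184 ≈ -2.42.
E_xy < 0, so coffee makers and coffee pods are complements.

-2.42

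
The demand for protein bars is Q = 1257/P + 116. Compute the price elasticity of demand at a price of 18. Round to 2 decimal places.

At P = 18, Q = 185.8333.
dQ/dP = −1257/P² = −3.8796.
Point elasticity E = (dQ/dP)·(P/Q) = -3.8796 × 18/185.8333 ≈ -0.38.
|E| < 1, so demand is inelastic at this price.

-0.38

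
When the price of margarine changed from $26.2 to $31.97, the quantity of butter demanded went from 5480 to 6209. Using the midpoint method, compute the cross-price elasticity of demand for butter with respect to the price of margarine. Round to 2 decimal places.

%ΔQ_x = (6209 − 5480)/[(5480+6209)/2] = 729/5844.5 ≈ 0.1247.
%ΔP_y = (31.97 − 26.2)/[(26.2+31.97)/2] ≈ 0.1984.
E_xy = 0.1247/0.1984 ≈ 0.63.
E_xy > 0, so butter and margarine are substitutes.

0.63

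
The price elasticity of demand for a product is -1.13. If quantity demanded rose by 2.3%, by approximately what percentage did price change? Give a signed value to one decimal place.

-2.0

%ΔQ ≈ E × %ΔP ⇒ %ΔP = %ΔQ / E = (2.3%)/(-1.13) ≈ -2.0%.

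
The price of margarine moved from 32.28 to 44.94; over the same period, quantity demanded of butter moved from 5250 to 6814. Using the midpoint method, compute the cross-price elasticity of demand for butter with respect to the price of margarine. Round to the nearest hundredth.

0.79

%ΔQ_x = (6814 − 5250)/[(5250+6814)/2] = 1564/6032 ≈ 0.2593.
%ΔP_y = (44.94 − 32.28)/[(32.28+44.94)/2] ≈ 0.3279.
E_xy = 0.2593/0.3279 ≈ 0.79.
E_xy > 0, so butter and margarine are substitutes.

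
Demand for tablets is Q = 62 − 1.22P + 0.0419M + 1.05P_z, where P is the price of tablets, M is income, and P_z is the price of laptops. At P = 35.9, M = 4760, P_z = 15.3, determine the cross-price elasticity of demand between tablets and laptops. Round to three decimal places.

Q = 62 − 1.22(35.9) + 0.0419(4760) + 1.05(15.3) = 62 − 43.798 + 199.444 + 16.065 = 233.711.
∂Q/∂P_z = +1.05, so E_xy = 1.05·(15.3/233.711) ≈ 0.069.
E_xy > 0: the goods are substitutes.

0.069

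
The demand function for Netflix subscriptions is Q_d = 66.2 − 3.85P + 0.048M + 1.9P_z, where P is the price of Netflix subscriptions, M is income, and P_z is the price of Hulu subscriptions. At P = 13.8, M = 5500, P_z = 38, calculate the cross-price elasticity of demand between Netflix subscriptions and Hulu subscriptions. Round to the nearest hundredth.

0.21

At the given point, Q_d = 66.2 − 3.85(13.8) + 0.048(5500) + 1.9(38) = 66.2 − 53.13 + 264 + 72.2 = 349.27.
∂Q_d/∂P_z = +1.9, so E_xy = 1.9·(38/349.27) ≈ 0.21.
E_xy > 0: the goods are substitutes.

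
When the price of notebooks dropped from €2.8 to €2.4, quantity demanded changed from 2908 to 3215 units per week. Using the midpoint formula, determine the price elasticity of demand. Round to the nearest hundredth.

%Δq = (3215 − 2908)/[(2908 + 3215)/2] = 307/3061.5 ≈ 0.1003.
%ΔP = (2.4 − 2.8)/[(2.8 + 2.4)/2] = -0.4/2.6 ≈ -0.1538.
Arc elasticity E = %Δq/%ΔP ≈ 0.1003/-0.1538 ≈ -0.65.
|E| < 1: demand is inelastic over this range.

-0.65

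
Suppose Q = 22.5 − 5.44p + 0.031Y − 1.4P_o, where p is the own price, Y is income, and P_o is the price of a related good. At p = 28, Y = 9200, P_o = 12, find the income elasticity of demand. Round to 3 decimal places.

At the given point, Q = 22.5 − 5.44(28) + 0.031(9200) − 1.4(12) = 22.5 − 152.32 + 285.2 − 16.8 = 138.58.
∂Q/∂Y = +0.031, so E_I = 0.031·(9200/138.58) ≈ 2.058.
E_I > 1: normal good (luxury).

2.058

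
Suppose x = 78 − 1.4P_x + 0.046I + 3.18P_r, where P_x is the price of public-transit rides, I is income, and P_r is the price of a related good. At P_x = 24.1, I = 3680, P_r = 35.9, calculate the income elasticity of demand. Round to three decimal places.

Evaluating quantity at (P_x, I, P_r) gives x = 78 − 1.4(24.1) + 0.046(3680) + 3.18(35.9) = 78 − 33.74 + 169.28 + 114.162 = 327.702.
∂x/∂I = +0.046, so E_I = 0.046·(3680/327.702) ≈ 0.517.
E_I ∈ (0,1): normal good (necessity).

0.517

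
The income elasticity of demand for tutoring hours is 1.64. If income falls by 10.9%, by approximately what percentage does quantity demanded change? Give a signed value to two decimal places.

-17.88

%ΔQ ≈ E × %ΔI = (1.64) × (-10.9%) ≈ -17.88%.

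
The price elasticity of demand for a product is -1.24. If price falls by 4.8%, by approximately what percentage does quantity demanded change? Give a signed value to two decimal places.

5.95

%ΔQ ≈ E × %ΔP = (-1.24) × (-4.8%) ≈ 5.95%.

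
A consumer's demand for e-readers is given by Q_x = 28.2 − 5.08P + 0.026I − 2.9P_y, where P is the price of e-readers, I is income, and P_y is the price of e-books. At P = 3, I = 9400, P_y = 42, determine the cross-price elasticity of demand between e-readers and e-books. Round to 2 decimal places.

-0.90

At the given point, Q_x = 28.2 − 5.08(3) + 0.026(9400) − 2.9(42) = 28.2 − 15.24 + 244.4 − 121.8 = 135.56.
∂Q_x/∂P_y = −2.9, so E_xy = -2.9·(42/135.56) ≈ -0.90.
E_xy < 0: the goods are complements.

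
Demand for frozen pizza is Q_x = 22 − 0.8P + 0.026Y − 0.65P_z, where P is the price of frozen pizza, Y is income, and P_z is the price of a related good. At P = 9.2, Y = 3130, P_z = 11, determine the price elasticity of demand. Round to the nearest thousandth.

-0.083

At the given point, Q_x = 22 − 0.8(9.2) + 0.026(3130) − 0.65(11) = 22 − 7.36 + 81.38 − 7.15 = 88.87.
∂Q_x/∂P = −0.8, so E_p = (−0.8)·(9.2/88.87) ≈ -0.083.
|E_p| < 1: demand is inelastic.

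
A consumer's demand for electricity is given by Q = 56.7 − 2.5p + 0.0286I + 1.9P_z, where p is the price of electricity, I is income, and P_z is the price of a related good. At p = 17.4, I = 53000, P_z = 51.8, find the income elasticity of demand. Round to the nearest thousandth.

0.931

At the given point, Q = 56.7 − 2.5(17.4) + 0.0286(53000) + 1.9(51.8) = 56.7 − 43.5 + 1515.8 + 98.42 = 1627.42.
∂Q/∂I = +0.0286, so E_I = 0.0286·(53000/1627.42) ≈ 0.931.
E_I ∈ (0,1): normal good (necessity).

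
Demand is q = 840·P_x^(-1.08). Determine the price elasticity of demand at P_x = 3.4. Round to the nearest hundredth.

-1.08

For a Cobb–Douglas (constant-elasticity) form q = A·P_x^α·…, the elasticity with respect to P_x equals the exponent α at every point.
Here the exponent on P_x is -1.08, so the price elasticity of demand is -1.08.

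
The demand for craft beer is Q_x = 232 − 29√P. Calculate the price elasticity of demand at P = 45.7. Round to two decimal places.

At P = 45.7, Q_x = 35.9549.
dQ_x/dP = −29/(2√P) = −29/(2·6.7602).
Point elasticity E = (dQ_x/dP)·(P/Q_x) = -2.1449 × 45.7/35.9549 ≈ -2.73.
|E| > 1, so demand is elastic at this price.

-2.73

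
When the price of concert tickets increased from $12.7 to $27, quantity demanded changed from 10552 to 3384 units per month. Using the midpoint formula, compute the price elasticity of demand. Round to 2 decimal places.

-1.43

%ΔQ = (3384 − 10552)/[(10552 + 3384)/2] = -7168/6968 ≈ -1.0287.
%ΔP = (27 − 12.7)/[(12.7 + 27)/2] = 14.3/19.85 ≈ 0.7204.
Arc elasticity E = %ΔQ/%ΔP ≈ -1.0287/0.7204 ≈ -1.43.
|E| > 1: demand is elastic over this range.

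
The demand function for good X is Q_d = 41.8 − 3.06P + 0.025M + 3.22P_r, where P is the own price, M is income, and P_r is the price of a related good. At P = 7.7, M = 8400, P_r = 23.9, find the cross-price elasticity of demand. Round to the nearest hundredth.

0.25

Q_d = 41.8 − 3.06(7.7) + 0.025(8400) + 3.22(23.9) = 41.8 − 23.562 + 210 + 76.958 = 305.196.
∂Q_d/∂P_r = +3.22, so E_xy = 3.22·(23.9/305.196) ≈ 0.25.
E_xy > 0: the goods are substitutes.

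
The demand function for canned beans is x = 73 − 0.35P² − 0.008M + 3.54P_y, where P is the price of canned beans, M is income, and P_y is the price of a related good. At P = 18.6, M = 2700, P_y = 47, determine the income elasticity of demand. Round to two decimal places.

Evaluating quantity at (P, M, P_y) gives x = 73 − 0.35(18.6)² − 0.008(2700) + 3.54(47) = 73 − 121.086 − 21.6 + 166.38 = 96.694.
∂x/∂M = −0.008, so E_I = -0.008·(2700/96.694) ≈ -0.22.
E_I < 0: inferior good.

-0.22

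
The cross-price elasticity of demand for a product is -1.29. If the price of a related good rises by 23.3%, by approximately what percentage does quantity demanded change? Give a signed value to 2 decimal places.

-30.06

%ΔQ ≈ E × %ΔP_y = (-1.29) × (23.3%) ≈ -30.06%.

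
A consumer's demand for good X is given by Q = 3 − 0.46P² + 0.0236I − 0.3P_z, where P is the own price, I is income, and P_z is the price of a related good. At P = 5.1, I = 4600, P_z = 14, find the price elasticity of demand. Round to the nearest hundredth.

-0.25

First evaluate Q: 3 − 0.46(5.1)² + 0.0236(4600) − 0.3(14) = 3 − 11.9646 + 108.56 − 4.2 = 95.3954.
∂Q/∂P = −2·0.46·P = -4.692, so E_p = -4.692·(5.1/95.3954) ≈ -0.25.
|E_p| < 1: demand is inelastic.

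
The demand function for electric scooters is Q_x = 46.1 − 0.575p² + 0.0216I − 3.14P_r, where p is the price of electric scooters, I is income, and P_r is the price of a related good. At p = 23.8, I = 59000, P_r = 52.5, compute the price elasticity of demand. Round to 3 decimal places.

Evaluating quantity at (p, I, P_r) gives Q_x = 46.1 − 0.575(23.8)² + 0.0216(59000) − 3.14(52.5) = 46.1 − 325.703 + 1274.4 − 164.85 = 829.947.
∂Q_x/∂p = −2·0.575·p = -27.37, so E_p = -27.37·(23.8/829.947) ≈ -0.785.
|E_p| < 1: demand is inelastic.

-0.785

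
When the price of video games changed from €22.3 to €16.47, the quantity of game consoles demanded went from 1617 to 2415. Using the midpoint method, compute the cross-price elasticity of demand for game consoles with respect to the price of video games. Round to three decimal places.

-1.316

%ΔQ_x = (2415 − 1617)/[(1617+2415)/2] = 798/2016 ≈ 0.3958.
%ΔP_y = (16.47 − 22.3)/[(22.3+16.47)/2] ≈ -0.3007.
E_xy = 0.3958/-0.3007 ≈ -1.316.
E_xy < 0, so game consoles and video games are complements.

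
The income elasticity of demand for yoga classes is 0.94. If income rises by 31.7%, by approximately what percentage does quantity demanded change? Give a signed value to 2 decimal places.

%ΔQ ≈ E × %ΔI = (0.94) × (31.7%) ≈ 29.80%.

29.80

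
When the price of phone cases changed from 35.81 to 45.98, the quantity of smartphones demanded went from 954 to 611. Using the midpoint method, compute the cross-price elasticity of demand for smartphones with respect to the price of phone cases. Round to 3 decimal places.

%ΔQ_x = (611 − 954)/[(954+611)/2] = -343/782.5 ≈ -0.4383.
%ΔP_y = (45.98 − 35.81)/[(35.81+45.98)/2] ≈ 0.2487.
E_xy = -0.4383/0.2487 ≈ -1.763.
E_xy < 0, so smartphones and phone cases are complements.

-1.763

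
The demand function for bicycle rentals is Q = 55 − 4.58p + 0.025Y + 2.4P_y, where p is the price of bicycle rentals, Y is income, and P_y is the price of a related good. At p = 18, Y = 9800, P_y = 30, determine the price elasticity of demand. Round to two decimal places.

-0.28

Substituting, Q = 55 − 4.58(18) + 0.025(9800) + 2.4(30) = 55 − 82.44 + 245 + 72 = 289.56.
∂Q/∂p = −4.58, so E_p = (−4.58)·(18/289.56) ≈ -0.28.
|E_p| < 1: demand is inelastic.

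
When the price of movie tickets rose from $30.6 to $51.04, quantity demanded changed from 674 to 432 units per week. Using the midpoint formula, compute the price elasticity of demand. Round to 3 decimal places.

-0.874

%Δq = (432 − 674)/[(674 + 432)/2] = -242/553 ≈ -0.4376.
%ΔP = (51.04 − 30.6)/[(30.6 + 51.04)/2] = 20.44/40.82 ≈ 0.5007.
Arc elasticity E = %Δq/%ΔP ≈ -0.4376/0.5007 ≈ -0.874.
|E| < 1: demand is inelastic over this range.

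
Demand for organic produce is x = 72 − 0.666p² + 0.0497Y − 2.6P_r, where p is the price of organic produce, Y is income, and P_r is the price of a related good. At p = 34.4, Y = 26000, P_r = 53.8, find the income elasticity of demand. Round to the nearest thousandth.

x = 72 − 0.666(34.4)² + 0.0497(26000) − 2.6(53.8) = 72 − 788.1178 + 1292.2 − 139.88 = 436.2022.
∂x/∂Y = +0.0497, so E_I = 0.0497·(26000/436.2022) ≈ 2.962.
E_I > 1: normal good (luxury).

2.962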